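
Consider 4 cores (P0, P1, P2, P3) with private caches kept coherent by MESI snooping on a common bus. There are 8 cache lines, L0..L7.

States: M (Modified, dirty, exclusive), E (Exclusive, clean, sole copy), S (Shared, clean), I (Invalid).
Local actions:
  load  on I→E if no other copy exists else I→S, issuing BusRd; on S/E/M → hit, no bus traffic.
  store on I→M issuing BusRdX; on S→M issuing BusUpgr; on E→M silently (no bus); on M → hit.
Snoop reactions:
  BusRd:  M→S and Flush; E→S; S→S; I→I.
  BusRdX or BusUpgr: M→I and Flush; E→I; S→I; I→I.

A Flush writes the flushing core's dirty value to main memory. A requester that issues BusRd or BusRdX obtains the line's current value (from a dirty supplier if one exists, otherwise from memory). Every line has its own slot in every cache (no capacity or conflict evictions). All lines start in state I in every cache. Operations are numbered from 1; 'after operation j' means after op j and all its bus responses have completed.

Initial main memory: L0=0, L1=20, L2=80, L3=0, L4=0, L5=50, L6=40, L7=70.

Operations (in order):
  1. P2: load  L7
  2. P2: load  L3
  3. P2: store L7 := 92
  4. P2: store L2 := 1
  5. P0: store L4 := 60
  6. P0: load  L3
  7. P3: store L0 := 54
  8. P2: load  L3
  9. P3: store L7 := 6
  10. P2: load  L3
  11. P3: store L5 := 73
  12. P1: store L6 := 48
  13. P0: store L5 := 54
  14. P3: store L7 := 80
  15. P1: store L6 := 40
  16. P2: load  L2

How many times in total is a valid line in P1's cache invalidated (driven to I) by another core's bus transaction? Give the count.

[1] P2: load  L7 | P0:I, P1:I, P2:E(70), P3:I | bus: BusRd
[2] P2: load  L3 | P0:I, P1:I, P2:E(0), P3:I | bus: BusRd
[3] P2: store L7 := 92 | P0:I, P1:I, P2:M(92), P3:I | bus: none
[4] P2: store L2 := 1 | P0:I, P1:I, P2:M(1), P3:I | bus: BusRdX
[5] P0: store L4 := 60 | P0:M(60), P1:I, P2:I, P3:I | bus: BusRdX
[6] P0: load  L3 | P0:S(0), P1:I, P2:S(0), P3:I | bus: BusRd
[7] P3: store L0 := 54 | P0:I, P1:I, P2:I, P3:M(54) | bus: BusRdX
[8] P2: load  L3 | P0:S(0), P1:I, P2:S(0), P3:I | bus: none
[9] P3: store L7 := 6 | P0:I, P1:I, P2:I, P3:M(6) | bus: BusRdX,Flush
[10] P2: load  L3 | P0:S(0), P1:I, P2:S(0), P3:I | bus: none
[11] P3: store L5 := 73 | P0:I, P1:I, P2:I, P3:M(73) | bus: BusRdX
[12] P1: store L6 := 48 | P0:I, P1:M(48), P2:I, P3:I | bus: BusRdX
[13] P0: store L5 := 54 | P0:M(54), P1:I, P2:I, P3:I | bus: BusRdX,Flush
[14] P3: store L7 := 80 | P0:I, P1:I, P2:I, P3:M(80) | bus: none
[15] P1: store L6 := 40 | P0:I, P1:M(40), P2:I, P3:I | bus: none
[16] P2: load  L2 | P0:I, P1:I, P2:M(1), P3:I | bus: none

invalidations = 0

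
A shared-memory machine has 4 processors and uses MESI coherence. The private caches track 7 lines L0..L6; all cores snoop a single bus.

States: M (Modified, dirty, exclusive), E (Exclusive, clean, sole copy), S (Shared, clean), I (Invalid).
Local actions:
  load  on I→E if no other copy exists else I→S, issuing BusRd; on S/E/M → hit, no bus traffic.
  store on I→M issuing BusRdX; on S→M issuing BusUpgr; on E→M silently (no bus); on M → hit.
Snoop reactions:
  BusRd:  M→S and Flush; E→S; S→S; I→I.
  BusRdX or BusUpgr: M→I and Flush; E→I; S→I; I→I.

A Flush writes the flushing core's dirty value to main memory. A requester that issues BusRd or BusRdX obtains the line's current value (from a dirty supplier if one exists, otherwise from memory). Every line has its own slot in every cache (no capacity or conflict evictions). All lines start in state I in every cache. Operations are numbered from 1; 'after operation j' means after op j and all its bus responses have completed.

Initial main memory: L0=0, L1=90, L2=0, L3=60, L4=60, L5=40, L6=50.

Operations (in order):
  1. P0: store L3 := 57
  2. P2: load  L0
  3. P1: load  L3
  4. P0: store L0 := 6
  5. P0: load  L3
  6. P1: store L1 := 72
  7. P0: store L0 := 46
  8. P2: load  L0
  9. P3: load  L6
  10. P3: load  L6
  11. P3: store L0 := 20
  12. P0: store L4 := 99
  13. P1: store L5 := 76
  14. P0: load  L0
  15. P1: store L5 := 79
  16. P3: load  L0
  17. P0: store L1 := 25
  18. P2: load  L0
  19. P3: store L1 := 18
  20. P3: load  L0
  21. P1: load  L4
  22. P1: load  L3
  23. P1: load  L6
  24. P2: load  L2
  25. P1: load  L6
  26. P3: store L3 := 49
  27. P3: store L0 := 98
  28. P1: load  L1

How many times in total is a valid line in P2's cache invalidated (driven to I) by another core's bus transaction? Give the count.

  op1 P0: store L3 := 57 → M/I/I/I on L3; bus BusRdX; mem=60
  op2 P2: load  L0 → I/I/E/I on L0; bus BusRd; mem=0
  op3 P1: load  L3 → S/S/I/I on L3; bus BusRd Flush; mem=57
  op4 P0: store L0 := 6 → M/I/I/I on L0; bus BusRdX; mem=0
  op5 P0: load  L3 → S/S/I/I on L3; bus (none); mem=57
  op6 P1: store L1 := 72 → I/M/I/I on L1; bus BusRdX; mem=90
  op7 P0: store L0 := 46 → M/I/I/I on L0; bus (none); mem=0
  op8 P2: load  L0 → S/I/S/I on L0; bus BusRd Flush; mem=46
  op9 P3: load  L6 → I/I/I/E on L6; bus BusRd; mem=50
  op10 P3: load  L6 → I/I/I/E on L6; bus (none); mem=50
  op11 P3: store L0 := 20 → I/I/I/M on L0; bus BusRdX; mem=46
  op12 P0: store L4 := 99 → M/I/I/I on L4; bus BusRdX; mem=60
  op13 P1: store L5 := 76 → I/M/I/I on L5; bus BusRdX; mem=40
  op14 P0: load  L0 → S/I/I/S on L0; bus BusRd Flush; mem=20
  op15 P1: store L5 := 79 → I/M/I/I on L5; bus (none); mem=40
  op16 P3: load  L0 → S/I/I/S on L0; bus (none); mem=20
  op17 P0: store L1 := 25 → M/I/I/I on L1; bus BusRdX Flush; mem=72
  op18 P2: load  L0 → S/I/S/S on L0; bus BusRd; mem=20
  op19 P3: store L1 := 18 → I/I/I/M on L1; bus BusRdX Flush; mem=25
  op20 P3: load  L0 → S/I/S/S on L0; bus (none); mem=20
  op21 P1: load  L4 → S/S/I/I on L4; bus BusRd Flush; mem=99
  op22 P1: load  L3 → S/S/I/I on L3; bus (none); mem=57
  op23 P1: load  L6 → I/S/I/S on L6; bus BusRd; mem=50
  op24 P2: load  L2 → I/I/E/I on L2; bus BusRd; mem=0
  op25 P1: load  L6 → I/S/I/S on L6; bus (none); mem=50
  op26 P3: store L3 := 49 → I/I/I/M on L3; bus BusRdX; mem=57
  op27 P3: store L0 := 98 → I/I/I/M on L0; bus BusUpgr; mem=20
  op28 P1: load  L1 → I/S/I/S on L1; bus BusRd Flush; mem=18

invalidations = 3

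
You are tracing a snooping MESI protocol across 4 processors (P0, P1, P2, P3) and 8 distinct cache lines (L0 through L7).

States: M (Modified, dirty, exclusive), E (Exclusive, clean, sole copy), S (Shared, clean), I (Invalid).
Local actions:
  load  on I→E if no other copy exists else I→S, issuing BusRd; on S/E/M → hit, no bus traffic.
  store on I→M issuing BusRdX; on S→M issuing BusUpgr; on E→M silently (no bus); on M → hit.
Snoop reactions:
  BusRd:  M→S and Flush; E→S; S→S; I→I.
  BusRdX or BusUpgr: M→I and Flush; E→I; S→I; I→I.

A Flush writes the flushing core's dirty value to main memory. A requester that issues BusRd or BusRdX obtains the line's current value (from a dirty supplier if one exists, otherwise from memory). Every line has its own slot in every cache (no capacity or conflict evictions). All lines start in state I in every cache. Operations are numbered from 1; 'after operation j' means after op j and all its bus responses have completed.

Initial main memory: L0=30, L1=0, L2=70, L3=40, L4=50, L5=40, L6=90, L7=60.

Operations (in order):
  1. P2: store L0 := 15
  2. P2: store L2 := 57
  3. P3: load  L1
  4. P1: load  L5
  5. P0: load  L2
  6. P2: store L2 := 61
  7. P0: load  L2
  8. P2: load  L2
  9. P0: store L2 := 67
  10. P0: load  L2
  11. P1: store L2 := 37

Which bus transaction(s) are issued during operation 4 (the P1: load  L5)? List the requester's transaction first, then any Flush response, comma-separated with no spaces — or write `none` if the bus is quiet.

1. P2: store L0 := 15  bus=[BusRdX]  L0: P0=I P1=I P2=M P3=I  mem[L0]=30
2. P2: store L2 := 57  bus=[BusRdX]  L2: P0=I P1=I P2=M P3=I  mem[L2]=70
3. P3: load  L1  bus=[BusRd]  L1: P0=I P1=I P2=I P3=E  mem[L1]=0
4. P1: load  L5  bus=[BusRd]  L5: P0=I P1=E P2=I P3=I  mem[L5]=40
5. P0: load  L2  bus=[BusRd,Flush]  L2: P0=S P1=I P2=S P3=I  mem[L2]=57
6. P2: store L2 := 61  bus=[BusUpgr]  L2: P0=I P1=I P2=M P3=I  mem[L2]=57
7. P0: load  L2  bus=[BusRd,Flush]  L2: P0=S P1=I P2=S P3=I  mem[L2]=61
8. P2: load  L2  bus=[-]  L2: P0=S P1=I P2=S P3=I  mem[L2]=61
9. P0: store L2 := 67  bus=[BusUpgr]  L2: P0=M P1=I P2=I P3=I  mem[L2]=61
10. P0: load  L2  bus=[-]  L2: P0=M P1=I P2=I P3=I  mem[L2]=61
11. P1: store L2 := 37  bus=[BusRdX,Flush]  L2: P0=I P1=M P2=I P3=I  mem[L2]=67

bus = BusRd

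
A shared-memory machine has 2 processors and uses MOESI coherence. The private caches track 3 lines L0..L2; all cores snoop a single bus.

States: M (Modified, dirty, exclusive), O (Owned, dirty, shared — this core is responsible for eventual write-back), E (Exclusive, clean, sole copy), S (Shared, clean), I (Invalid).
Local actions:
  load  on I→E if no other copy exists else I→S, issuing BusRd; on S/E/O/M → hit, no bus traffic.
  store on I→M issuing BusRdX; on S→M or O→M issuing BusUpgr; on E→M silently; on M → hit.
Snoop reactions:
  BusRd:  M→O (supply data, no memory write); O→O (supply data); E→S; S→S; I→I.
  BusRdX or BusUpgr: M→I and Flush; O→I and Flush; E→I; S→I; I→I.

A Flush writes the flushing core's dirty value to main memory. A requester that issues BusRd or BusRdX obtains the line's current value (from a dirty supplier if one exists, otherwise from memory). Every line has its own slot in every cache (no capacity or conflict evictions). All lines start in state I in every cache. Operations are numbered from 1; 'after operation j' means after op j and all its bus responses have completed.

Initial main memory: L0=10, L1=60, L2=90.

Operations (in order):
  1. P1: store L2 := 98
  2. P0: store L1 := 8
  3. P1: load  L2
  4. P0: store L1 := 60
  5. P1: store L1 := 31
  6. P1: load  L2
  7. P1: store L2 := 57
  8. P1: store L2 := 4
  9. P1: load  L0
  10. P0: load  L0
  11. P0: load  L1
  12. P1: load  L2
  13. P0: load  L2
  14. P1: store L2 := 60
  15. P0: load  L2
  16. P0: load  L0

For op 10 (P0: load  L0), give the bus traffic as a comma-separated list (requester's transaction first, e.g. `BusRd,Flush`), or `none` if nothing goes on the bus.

bus = BusRd

step 1: P1: store L2 := 98  ⟶  IM  (L2)  txn=BusRdX  M[L2]=90
step 2: P0: store L1 := 8  ⟶  MI  (L1)  txn=BusRdX  M[L1]=60
step 3: P1: load  L2  ⟶  IM  (L2)  txn=∅  M[L2]=90
step 4: P0: store L1 := 60  ⟶  MI  (L1)  txn=∅  M[L1]=60
step 5: P1: store L1 := 31  ⟶  IM  (L1)  txn=BusRdX+Flush  M[L1]=60
step 6: P1: load  L2  ⟶  IM  (L2)  txn=∅  M[L2]=90
step 7: P1: store L2 := 57  ⟶  IM  (L2)  txn=∅  M[L2]=90
step 8: P1: store L2 := 4  ⟶  IM  (L2)  txn=∅  M[L2]=90
step 9: P1: load  L0  ⟶  IE  (L0)  txn=BusRd  M[L0]=10
step 10: P0: load  L0  ⟶  SS  (L0)  txn=BusRd  M[L0]=10
step 11: P0: load  L1  ⟶  SO  (L1)  txn=BusRd  M[L1]=60
step 12: P1: load  L2  ⟶  IM  (L2)  txn=∅  M[L2]=90
step 13: P0: load  L2  ⟶  SO  (L2)  txn=BusRd  M[L2]=90
step 14: P1: store L2 := 60  ⟶  IM  (L2)  txn=BusUpgr  M[L2]=90
step 15: P0: load  L2  ⟶  SO  (L2)  txn=BusRd  M[L2]=90
step 16: P0: load  L0  ⟶  SS  (L0)  txn=∅  M[L0]=10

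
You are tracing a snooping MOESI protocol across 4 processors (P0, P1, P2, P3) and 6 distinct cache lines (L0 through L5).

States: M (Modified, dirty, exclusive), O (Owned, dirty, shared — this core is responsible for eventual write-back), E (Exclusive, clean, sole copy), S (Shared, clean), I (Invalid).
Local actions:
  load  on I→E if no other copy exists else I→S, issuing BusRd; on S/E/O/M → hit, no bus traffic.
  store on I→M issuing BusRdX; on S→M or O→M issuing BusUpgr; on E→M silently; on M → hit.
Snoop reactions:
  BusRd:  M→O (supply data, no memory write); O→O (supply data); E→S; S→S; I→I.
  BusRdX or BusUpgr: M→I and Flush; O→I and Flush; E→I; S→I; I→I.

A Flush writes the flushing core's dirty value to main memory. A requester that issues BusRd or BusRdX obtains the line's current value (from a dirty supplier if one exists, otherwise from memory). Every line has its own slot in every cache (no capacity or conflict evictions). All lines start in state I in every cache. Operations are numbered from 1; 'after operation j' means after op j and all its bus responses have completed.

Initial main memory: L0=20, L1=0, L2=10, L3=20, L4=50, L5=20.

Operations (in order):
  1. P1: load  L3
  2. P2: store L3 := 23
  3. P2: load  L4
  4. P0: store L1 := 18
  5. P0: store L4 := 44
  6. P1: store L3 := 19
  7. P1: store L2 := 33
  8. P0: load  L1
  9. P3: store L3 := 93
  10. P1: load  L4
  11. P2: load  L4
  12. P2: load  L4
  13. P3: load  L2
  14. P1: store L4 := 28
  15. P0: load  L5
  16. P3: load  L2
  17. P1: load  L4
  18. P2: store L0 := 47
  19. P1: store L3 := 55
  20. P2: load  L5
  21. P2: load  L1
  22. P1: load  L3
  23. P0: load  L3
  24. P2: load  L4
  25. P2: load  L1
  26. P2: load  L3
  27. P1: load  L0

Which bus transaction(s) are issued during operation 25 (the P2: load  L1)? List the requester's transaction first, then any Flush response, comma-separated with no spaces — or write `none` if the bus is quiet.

bus = none

[1] P1: load  L3 | P0:I, P1:E(20), P2:I, P3:I | bus: BusRd
[2] P2: store L3 := 23 | P0:I, P1:I, P2:M(23), P3:I | bus: BusRdX
[3] P2: load  L4 | P0:I, P1:I, P2:E(50), P3:I | bus: BusRd
[4] P0: store L1 := 18 | P0:M(18), P1:I, P2:I, P3:I | bus: BusRdX
[5] P0: store L4 := 44 | P0:M(44), P1:I, P2:I, P3:I | bus: BusRdX
[6] P1: store L3 := 19 | P0:I, P1:M(19), P2:I, P3:I | bus: BusRdX,Flush
[7] P1: store L2 := 33 | P0:I, P1:M(33), P2:I, P3:I | bus: BusRdX
[8] P0: load  L1 | P0:M(18), P1:I, P2:I, P3:I | bus: none
[9] P3: store L3 := 93 | P0:I, P1:I, P2:I, P3:M(93) | bus: BusRdX,Flush
[10] P1: load  L4 | P0:O(44), P1:S(44), P2:I, P3:I | bus: BusRd
[11] P2: load  L4 | P0:O(44), P1:S(44), P2:S(44), P3:I | bus: BusRd
[12] P2: load  L4 | P0:O(44), P1:S(44), P2:S(44), P3:I | bus: none
[13] P3: load  L2 | P0:I, P1:O(33), P2:I, P3:S(33) | bus: BusRd
[14] P1: store L4 := 28 | P0:I, P1:M(28), P2:I, P3:I | bus: BusUpgr,Flush
[15] P0: load  L5 | P0:E(20), P1:I, P2:I, P3:I | bus: BusRd
[16] P3: load  L2 | P0:I, P1:O(33), P2:I, P3:S(33) | bus: none
[17] P1: load  L4 | P0:I, P1:M(28), P2:I, P3:I | bus: none
[18] P2: store L0 := 47 | P0:I, P1:I, P2:M(47), P3:I | bus: BusRdX
[19] P1: store L3 := 55 | P0:I, P1:M(55), P2:I, P3:I | bus: BusRdX,Flush
[20] P2: load  L5 | P0:S(20), P1:I, P2:S(20), P3:I | bus: BusRd
[21] P2: load  L1 | P0:O(18), P1:I, P2:S(18), P3:I | bus: BusRd
[22] P1: load  L3 | P0:I, P1:M(55), P2:I, P3:I | bus: none
[23] P0: load  L3 | P0:S(55), P1:O(55), P2:I, P3:I | bus: BusRd
[24] P2: load  L4 | P0:I, P1:O(28), P2:S(28), P3:I | bus: BusRd
[25] P2: load  L1 | P0:O(18), P1:I, P2:S(18), P3:I | bus: none
[26] P2: load  L3 | P0:S(55), P1:O(55), P2:S(55), P3:I | bus: BusRd
[27] P1: load  L0 | P0:I, P1:S(47), P2:O(47), P3:I | bus: BusRd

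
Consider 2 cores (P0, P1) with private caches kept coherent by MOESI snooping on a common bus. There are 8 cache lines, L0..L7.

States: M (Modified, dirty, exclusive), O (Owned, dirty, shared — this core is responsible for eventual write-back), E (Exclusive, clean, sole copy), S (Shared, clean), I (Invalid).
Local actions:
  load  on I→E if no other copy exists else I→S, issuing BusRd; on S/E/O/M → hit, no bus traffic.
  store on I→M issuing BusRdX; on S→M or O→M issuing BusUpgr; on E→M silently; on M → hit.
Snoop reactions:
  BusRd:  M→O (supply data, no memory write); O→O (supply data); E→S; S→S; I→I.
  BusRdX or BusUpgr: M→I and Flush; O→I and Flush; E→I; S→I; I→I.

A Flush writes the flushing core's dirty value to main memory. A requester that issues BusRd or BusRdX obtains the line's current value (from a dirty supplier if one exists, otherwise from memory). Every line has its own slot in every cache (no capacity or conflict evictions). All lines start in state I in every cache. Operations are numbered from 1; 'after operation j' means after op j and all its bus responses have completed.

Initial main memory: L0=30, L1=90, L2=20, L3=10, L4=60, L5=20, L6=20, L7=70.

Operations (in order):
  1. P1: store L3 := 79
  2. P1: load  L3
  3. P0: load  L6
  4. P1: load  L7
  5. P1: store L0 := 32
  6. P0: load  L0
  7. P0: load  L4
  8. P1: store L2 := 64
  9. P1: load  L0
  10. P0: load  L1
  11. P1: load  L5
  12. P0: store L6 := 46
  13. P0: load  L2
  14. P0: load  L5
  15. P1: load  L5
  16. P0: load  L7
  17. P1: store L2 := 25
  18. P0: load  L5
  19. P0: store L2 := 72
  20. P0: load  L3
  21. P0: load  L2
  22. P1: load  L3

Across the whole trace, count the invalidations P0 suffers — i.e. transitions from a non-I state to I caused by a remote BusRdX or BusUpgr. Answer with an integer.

invalidations = 1

[1] P1: store L3 := 79 | P0:I, P1:M(79) | bus: BusRdX
[2] P1: load  L3 | P0:I, P1:M(79) | bus: none
[3] P0: load  L6 | P0:E(20), P1:I | bus: BusRd
[4] P1: load  L7 | P0:I, P1:E(70) | bus: BusRd
[5] P1: store L0 := 32 | P0:I, P1:M(32) | bus: BusRdX
[6] P0: load  L0 | P0:S(32), P1:O(32) | bus: BusRd
[7] P0: load  L4 | P0:E(60), P1:I | bus: BusRd
[8] P1: store L2 := 64 | P0:I, P1:M(64) | bus: BusRdX
[9] P1: load  L0 | P0:S(32), P1:O(32) | bus: none
[10] P0: load  L1 | P0:E(90), P1:I | bus: BusRd
[11] P1: load  L5 | P0:I, P1:E(20) | bus: BusRd
[12] P0: store L6 := 46 | P0:M(46), P1:I | bus: none
[13] P0: load  L2 | P0:S(64), P1:O(64) | bus: BusRd
[14] P0: load  L5 | P0:S(20), P1:S(20) | bus: BusRd
[15] P1: load  L5 | P0:S(20), P1:S(20) | bus: none
[16] P0: load  L7 | P0:S(70), P1:S(70) | bus: BusRd
[17] P1: store L2 := 25 | P0:I, P1:M(25) | bus: BusUpgr
[18] P0: load  L5 | P0:S(20), P1:S(20) | bus: none
[19] P0: store L2 := 72 | P0:M(72), P1:I | bus: BusRdX,Flush
[20] P0: load  L3 | P0:S(79), P1:O(79) | bus: BusRd
[21] P0: load  L2 | P0:M(72), P1:I | bus: none
[22] P1: load  L3 | P0:S(79), P1:O(79) | bus: none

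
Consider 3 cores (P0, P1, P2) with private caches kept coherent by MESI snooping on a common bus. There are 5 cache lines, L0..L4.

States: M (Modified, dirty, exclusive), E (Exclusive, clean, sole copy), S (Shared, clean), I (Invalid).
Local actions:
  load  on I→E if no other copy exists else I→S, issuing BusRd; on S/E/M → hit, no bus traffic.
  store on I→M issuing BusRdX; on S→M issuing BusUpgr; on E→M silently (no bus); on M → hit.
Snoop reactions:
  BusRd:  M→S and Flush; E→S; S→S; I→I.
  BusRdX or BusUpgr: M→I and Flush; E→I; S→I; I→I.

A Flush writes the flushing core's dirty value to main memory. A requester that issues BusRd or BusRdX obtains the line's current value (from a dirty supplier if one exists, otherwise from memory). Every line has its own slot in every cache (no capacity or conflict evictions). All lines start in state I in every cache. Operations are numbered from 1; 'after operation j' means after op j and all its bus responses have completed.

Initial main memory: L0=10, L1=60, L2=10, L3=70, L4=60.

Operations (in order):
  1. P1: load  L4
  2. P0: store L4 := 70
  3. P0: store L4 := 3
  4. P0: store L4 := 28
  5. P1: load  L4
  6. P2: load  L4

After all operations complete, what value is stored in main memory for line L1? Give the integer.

memory[L1] = 60

1. P1: load  L4  bus=[BusRd]  L4: P0=I P1=E P2=I  mem[L4]=60
2. P0: store L4 := 70  bus=[BusRdX]  L4: P0=M P1=I P2=I  mem[L4]=60
3. P0: store L4 := 3  bus=[-]  L4: P0=M P1=I P2=I  mem[L4]=60
4. P0: store L4 := 28  bus=[-]  L4: P0=M P1=I P2=I  mem[L4]=60
5. P1: load  L4  bus=[BusRd,Flush]  L4: P0=S P1=S P2=I  mem[L4]=28
6. P2: load  L4  bus=[BusRd]  L4: P0=S P1=S P2=S  mem[L4]=28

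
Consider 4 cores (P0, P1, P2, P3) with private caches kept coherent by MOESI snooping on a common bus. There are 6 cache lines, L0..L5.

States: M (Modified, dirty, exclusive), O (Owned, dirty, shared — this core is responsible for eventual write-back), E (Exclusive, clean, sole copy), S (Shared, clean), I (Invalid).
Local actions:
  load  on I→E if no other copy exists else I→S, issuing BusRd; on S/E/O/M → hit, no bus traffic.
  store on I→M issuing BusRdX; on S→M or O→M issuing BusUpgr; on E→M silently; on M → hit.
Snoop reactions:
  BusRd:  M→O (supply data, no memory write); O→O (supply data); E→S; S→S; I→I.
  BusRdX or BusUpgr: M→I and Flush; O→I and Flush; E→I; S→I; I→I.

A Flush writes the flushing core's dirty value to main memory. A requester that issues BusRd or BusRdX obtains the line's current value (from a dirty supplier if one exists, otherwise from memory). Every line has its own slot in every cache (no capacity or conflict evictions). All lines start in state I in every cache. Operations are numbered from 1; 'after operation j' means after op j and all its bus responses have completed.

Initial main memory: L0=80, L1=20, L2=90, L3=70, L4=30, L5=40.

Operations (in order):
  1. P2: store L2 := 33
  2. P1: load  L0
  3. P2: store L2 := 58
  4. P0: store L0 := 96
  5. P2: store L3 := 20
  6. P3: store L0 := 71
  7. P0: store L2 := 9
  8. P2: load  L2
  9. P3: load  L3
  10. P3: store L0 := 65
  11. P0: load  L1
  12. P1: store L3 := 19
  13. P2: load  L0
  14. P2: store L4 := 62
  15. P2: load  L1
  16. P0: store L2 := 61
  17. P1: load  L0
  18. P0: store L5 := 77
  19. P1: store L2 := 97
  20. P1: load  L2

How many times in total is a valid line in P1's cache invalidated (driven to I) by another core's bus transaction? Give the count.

invalidations = 1

  op1 P2: store L2 := 33 → I/I/M/I on L2; bus BusRdX; mem=90
  op2 P1: load  L0 → I/E/I/I on L0; bus BusRd; mem=80
  op3 P2: store L2 := 58 → I/I/M/I on L2; bus (none); mem=90
  op4 P0: store L0 := 96 → M/I/I/I on L0; bus BusRdX; mem=80
  op5 P2: store L3 := 20 → I/I/M/I on L3; bus BusRdX; mem=70
  op6 P3: store L0 := 71 → I/I/I/M on L0; bus BusRdX Flush; mem=96
  op7 P0: store L2 := 9 → M/I/I/I on L2; bus BusRdX Flush; mem=58
  op8 P2: load  L2 → O/I/S/I on L2; bus BusRd; mem=58
  op9 P3: load  L3 → I/I/O/S on L3; bus BusRd; mem=70
  op10 P3: store L0 := 65 → I/I/I/M on L0; bus (none); mem=96
  op11 P0: load  L1 → E/I/I/I on L1; bus BusRd; mem=20
  op12 P1: store L3 := 19 → I/M/I/I on L3; bus BusRdX Flush; mem=20
  op13 P2: load  L0 → I/I/S/O on L0; bus BusRd; mem=96
  op14 P2: store L4 := 62 → I/I/M/I on L4; bus BusRdX; mem=30
  op15 P2: load  L1 → S/I/S/I on L1; bus BusRd; mem=20
  op16 P0: store L2 := 61 → M/I/I/I on L2; bus BusUpgr; mem=58
  op17 P1: load  L0 → I/S/S/O on L0; bus BusRd; mem=96
  op18 P0: store L5 := 77 → M/I/I/I on L5; bus BusRdX; mem=40
  op19 P1: store L2 := 97 → I/M/I/I on L2; bus BusRdX Flush; mem=61
  op20 P1: load  L2 → I/M/I/I on L2; bus (none); mem=61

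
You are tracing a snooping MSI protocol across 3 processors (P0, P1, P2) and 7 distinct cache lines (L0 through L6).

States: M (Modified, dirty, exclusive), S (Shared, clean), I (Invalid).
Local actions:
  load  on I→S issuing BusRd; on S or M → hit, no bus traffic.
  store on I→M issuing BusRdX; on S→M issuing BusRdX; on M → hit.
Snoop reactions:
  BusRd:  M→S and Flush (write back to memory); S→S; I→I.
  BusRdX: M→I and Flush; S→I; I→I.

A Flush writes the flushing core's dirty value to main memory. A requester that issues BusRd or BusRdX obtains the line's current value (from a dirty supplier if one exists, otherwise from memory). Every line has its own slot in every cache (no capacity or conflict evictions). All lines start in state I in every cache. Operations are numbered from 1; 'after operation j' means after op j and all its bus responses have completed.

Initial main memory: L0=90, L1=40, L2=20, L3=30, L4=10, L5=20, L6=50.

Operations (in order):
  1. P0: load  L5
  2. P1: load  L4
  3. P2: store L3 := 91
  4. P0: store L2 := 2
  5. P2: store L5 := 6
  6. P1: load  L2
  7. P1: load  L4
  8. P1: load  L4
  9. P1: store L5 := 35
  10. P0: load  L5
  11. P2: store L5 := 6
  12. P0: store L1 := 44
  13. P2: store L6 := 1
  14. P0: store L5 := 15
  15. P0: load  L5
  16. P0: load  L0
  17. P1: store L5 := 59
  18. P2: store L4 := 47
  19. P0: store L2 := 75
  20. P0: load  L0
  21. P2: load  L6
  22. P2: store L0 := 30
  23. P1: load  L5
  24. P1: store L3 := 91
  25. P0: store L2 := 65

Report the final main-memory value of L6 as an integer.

memory[L6] = 50

[1] P0: load  L5 | P0:S(20), P1:I, P2:I | bus: BusRd
[2] P1: load  L4 | P0:I, P1:S(10), P2:I | bus: BusRd
[3] P2: store L3 := 91 | P0:I, P1:I, P2:M(91) | bus: BusRdX
[4] P0: store L2 := 2 | P0:M(2), P1:I, P2:I | bus: BusRdX
[5] P2: store L5 := 6 | P0:I, P1:I, P2:M(6) | bus: BusRdX
[6] P1: load  L2 | P0:S(2), P1:S(2), P2:I | bus: BusRd,Flush
[7] P1: load  L4 | P0:I, P1:S(10), P2:I | bus: none
[8] P1: load  L4 | P0:I, P1:S(10), P2:I | bus: none
[9] P1: store L5 := 35 | P0:I, P1:M(35), P2:I | bus: BusRdX,Flush
[10] P0: load  L5 | P0:S(35), P1:S(35), P2:I | bus: BusRd,Flush
[11] P2: store L5 := 6 | P0:I, P1:I, P2:M(6) | bus: BusRdX
[12] P0: store L1 := 44 | P0:M(44), P1:I, P2:I | bus: BusRdX
[13] P2: store L6 := 1 | P0:I, P1:I, P2:M(1) | bus: BusRdX
[14] P0: store L5 := 15 | P0:M(15), P1:I, P2:I | bus: BusRdX,Flush
[15] P0: load  L5 | P0:M(15), P1:I, P2:I | bus: none
[16] P0: load  L0 | P0:S(90), P1:I, P2:I | bus: BusRd
[17] P1: store L5 := 59 | P0:I, P1:M(59), P2:I | bus: BusRdX,Flush
[18] P2: store L4 := 47 | P0:I, P1:I, P2:M(47) | bus: BusRdX
[19] P0: store L2 := 75 | P0:M(75), P1:I, P2:I | bus: BusRdX
[20] P0: load  L0 | P0:S(90), P1:I, P2:I | bus: none
[21] P2: load  L6 | P0:I, P1:I, P2:M(1) | bus: none
[22] P2: store L0 := 30 | P0:I, P1:I, P2:M(30) | bus: BusRdX
[23] P1: load  L5 | P0:I, P1:M(59), P2:I | bus: none
[24] P1: store L3 := 91 | P0:I, P1:M(91), P2:I | bus: BusRdX,Flush
[25] P0: store L2 := 65 | P0:M(65), P1:I, P2:I | bus: none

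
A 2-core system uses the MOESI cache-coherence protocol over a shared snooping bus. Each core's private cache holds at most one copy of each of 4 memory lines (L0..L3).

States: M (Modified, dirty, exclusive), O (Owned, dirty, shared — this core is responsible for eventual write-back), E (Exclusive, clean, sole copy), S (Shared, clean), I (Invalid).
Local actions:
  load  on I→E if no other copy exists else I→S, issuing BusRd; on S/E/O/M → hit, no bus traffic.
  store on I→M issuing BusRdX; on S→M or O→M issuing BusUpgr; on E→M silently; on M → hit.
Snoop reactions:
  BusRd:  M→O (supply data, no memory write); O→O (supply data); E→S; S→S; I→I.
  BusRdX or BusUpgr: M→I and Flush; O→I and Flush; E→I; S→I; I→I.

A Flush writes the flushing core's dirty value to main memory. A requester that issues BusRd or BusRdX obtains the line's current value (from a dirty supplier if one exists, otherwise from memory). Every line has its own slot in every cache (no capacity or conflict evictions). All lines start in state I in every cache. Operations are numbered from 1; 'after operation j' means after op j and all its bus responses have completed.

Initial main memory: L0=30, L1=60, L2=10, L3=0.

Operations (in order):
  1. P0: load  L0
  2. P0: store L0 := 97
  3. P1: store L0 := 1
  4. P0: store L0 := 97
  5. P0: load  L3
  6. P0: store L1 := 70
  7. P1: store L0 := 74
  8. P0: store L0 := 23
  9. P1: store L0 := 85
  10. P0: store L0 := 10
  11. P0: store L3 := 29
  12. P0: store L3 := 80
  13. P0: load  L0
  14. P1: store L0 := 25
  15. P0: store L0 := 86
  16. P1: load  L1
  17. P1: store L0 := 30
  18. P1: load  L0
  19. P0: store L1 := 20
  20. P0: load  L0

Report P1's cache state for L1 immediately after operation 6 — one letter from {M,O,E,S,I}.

state = I

step 1: P0: load  L0  ⟶  EI  (L0)  txn=BusRd  M[L0]=30
step 2: P0: store L0 := 97  ⟶  MI  (L0)  txn=∅  M[L0]=30
step 3: P1: store L0 := 1  ⟶  IM  (L0)  txn=BusRdX+Flush  M[L0]=97
step 4: P0: store L0 := 97  ⟶  MI  (L0)  txn=BusRdX+Flush  M[L0]=1
step 5: P0: load  L3  ⟶  EI  (L3)  txn=BusRd  M[L3]=0
step 6: P0: store L1 := 70  ⟶  MI  (L1)  txn=BusRdX  M[L1]=60
step 7: P1: store L0 := 74  ⟶  IM  (L0)  txn=BusRdX+Flush  M[L0]=97
step 8: P0: store L0 := 23  ⟶  MI  (L0)  txn=BusRdX+Flush  M[L0]=74
step 9: P1: store L0 := 85  ⟶  IM  (L0)  txn=BusRdX+Flush  M[L0]=23
step 10: P0: store L0 := 10  ⟶  MI  (L0)  txn=BusRdX+Flush  M[L0]=85
step 11: P0: store L3 := 29  ⟶  MI  (L3)  txn=∅  M[L3]=0
step 12: P0: store L3 := 80  ⟶  MI  (L3)  txn=∅  M[L3]=0
step 13: P0: load  L0  ⟶  MI  (L0)  txn=∅  M[L0]=85
step 14: P1: store L0 := 25  ⟶  IM  (L0)  txn=BusRdX+Flush  M[L0]=10
step 15: P0: store L0 := 86  ⟶  MI  (L0)  txn=BusRdX+Flush  M[L0]=25
step 16: P1: load  L1  ⟶  OS  (L1)  txn=BusRd  M[L1]=60
step 17: P1: store L0 := 30  ⟶  IM  (L0)  txn=BusRdX+Flush  M[L0]=86
step 18: P1: load  L0  ⟶  IM  (L0)  txn=∅  M[L0]=86
step 19: P0: store L1 := 20  ⟶  MI  (L1)  txn=BusUpgr  M[L1]=60
step 20: P0: load  L0  ⟶  SO  (L0)  txn=BusRd  M[L0]=86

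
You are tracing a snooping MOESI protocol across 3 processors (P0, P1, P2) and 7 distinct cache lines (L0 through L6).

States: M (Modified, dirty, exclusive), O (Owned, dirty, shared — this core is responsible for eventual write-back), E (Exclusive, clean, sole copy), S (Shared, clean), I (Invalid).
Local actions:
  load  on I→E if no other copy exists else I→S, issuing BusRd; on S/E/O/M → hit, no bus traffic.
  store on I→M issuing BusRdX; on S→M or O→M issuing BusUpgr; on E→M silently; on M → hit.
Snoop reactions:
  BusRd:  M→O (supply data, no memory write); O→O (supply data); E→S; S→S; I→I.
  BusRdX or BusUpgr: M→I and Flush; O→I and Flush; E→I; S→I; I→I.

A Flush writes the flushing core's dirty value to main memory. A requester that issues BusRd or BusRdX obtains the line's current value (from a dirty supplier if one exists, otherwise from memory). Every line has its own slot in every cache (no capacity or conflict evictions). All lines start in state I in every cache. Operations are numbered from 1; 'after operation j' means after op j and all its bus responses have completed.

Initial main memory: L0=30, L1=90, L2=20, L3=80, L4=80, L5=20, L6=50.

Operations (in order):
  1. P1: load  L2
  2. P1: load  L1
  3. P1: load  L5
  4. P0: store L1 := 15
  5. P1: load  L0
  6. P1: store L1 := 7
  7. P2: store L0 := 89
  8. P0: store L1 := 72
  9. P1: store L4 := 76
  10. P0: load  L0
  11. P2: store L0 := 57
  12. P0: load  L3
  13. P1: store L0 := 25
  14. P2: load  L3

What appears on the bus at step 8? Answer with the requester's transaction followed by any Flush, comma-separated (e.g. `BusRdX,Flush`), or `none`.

1. P1: load  L2  bus=[BusRd]  L2: P0=I P1=E P2=I  mem[L2]=20
2. P1: load  L1  bus=[BusRd]  L1: P0=I P1=E P2=I  mem[L1]=90
3. P1: load  L5  bus=[BusRd]  L5: P0=I P1=E P2=I  mem[L5]=20
4. P0: store L1 := 15  bus=[BusRdX]  L1: P0=M P1=I P2=I  mem[L1]=90
5. P1: load  L0  bus=[BusRd]  L0: P0=I P1=E P2=I  mem[L0]=30
6. P1: store L1 := 7  bus=[BusRdX,Flush]  L1: P0=I P1=M P2=I  mem[L1]=15
7. P2: store L0 := 89  bus=[BusRdX]  L0: P0=I P1=I P2=M  mem[L0]=30
8. P0: store L1 := 72  bus=[BusRdX,Flush]  L1: P0=M P1=I P2=I  mem[L1]=7
9. P1: store L4 := 76  bus=[BusRdX]  L4: P0=I P1=M P2=I  mem[L4]=80
10. P0: load  L0  bus=[BusRd]  L0: P0=S P1=I P2=O  mem[L0]=30
11. P2: store L0 := 57  bus=[BusUpgr]  L0: P0=I P1=I P2=M  mem[L0]=30
12. P0: load  L3  bus=[BusRd]  L3: P0=E P1=I P2=I  mem[L3]=80
13. P1: store L0 := 25  bus=[BusRdX,Flush]  L0: P0=I P1=M P2=I  mem[L0]=57
14. P2: load  L3  bus=[BusRd]  L3: P0=S P1=I P2=S  mem[L3]=80

bus = BusRdX,Flush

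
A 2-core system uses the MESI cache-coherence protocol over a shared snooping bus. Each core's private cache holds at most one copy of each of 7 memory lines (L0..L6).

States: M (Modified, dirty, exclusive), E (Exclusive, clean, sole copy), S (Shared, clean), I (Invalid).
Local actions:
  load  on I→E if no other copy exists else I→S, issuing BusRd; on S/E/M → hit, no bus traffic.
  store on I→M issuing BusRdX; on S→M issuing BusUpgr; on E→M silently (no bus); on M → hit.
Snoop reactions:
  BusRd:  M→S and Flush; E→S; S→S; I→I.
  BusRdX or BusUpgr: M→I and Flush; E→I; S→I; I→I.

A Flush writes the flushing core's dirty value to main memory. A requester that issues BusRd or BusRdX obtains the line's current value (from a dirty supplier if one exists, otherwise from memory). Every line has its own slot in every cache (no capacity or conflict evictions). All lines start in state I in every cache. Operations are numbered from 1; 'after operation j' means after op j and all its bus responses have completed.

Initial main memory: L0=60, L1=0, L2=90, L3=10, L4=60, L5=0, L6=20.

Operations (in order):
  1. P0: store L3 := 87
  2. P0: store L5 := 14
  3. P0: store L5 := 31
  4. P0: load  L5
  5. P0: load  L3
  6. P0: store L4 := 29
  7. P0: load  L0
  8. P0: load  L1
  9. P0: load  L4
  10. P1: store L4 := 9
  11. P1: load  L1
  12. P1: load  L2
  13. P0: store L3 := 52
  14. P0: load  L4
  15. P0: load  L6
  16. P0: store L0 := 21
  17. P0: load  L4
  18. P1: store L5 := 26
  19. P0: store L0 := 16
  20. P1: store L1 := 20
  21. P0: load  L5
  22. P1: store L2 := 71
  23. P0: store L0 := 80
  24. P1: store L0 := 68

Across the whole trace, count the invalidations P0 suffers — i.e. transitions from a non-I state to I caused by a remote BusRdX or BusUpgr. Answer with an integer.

  op1 P0: store L3 := 87 → M/I on L3; bus BusRdX; mem=10
  op2 P0: store L5 := 14 → M/I on L5; bus BusRdX; mem=0
  op3 P0: store L5 := 31 → M/I on L5; bus (none); mem=0
  op4 P0: load  L5 → M/I on L5; bus (none); mem=0
  op5 P0: load  L3 → M/I on L3; bus (none); mem=10
  op6 P0: store L4 := 29 → M/I on L4; bus BusRdX; mem=60
  op7 P0: load  L0 → E/I on L0; bus BusRd; mem=60
  op8 P0: load  L1 → E/I on L1; bus BusRd; mem=0
  op9 P0: load  L4 → M/I on L4; bus (none); mem=60
  op10 P1: store L4 := 9 → I/M on L4; bus BusRdX Flush; mem=29
  op11 P1: load  L1 → S/S on L1; bus BusRd; mem=0
  op12 P1: load  L2 → I/E on L2; bus BusRd; mem=90
  op13 P0: store L3 := 52 → M/I on L3; bus (none); mem=10
  op14 P0: load  L4 → S/S on L4; bus BusRd Flush; mem=9
  op15 P0: load  L6 → E/I on L6; bus BusRd; mem=20
  op16 P0: store L0 := 21 → M/I on L0; bus (none); mem=60
  op17 P0: load  L4 → S/S on L4; bus (none); mem=9
  op18 P1: store L5 := 26 → I/M on L5; bus BusRdX Flush; mem=31
  op19 P0: store L0 := 16 → M/I on L0; bus (none); mem=60
  op20 P1: store L1 := 20 → I/M on L1; bus BusUpgr; mem=0
  op21 P0: load  L5 → S/S on L5; bus BusRd Flush; mem=26
  op22 P1: store L2 := 71 → I/M on L2; bus (none); mem=90
  op23 P0: store L0 := 80 → M/I on L0; bus (none); mem=60
  op24 P1: store L0 := 68 → I/M on L0; bus BusRdX Flush; mem=80

invalidations = 4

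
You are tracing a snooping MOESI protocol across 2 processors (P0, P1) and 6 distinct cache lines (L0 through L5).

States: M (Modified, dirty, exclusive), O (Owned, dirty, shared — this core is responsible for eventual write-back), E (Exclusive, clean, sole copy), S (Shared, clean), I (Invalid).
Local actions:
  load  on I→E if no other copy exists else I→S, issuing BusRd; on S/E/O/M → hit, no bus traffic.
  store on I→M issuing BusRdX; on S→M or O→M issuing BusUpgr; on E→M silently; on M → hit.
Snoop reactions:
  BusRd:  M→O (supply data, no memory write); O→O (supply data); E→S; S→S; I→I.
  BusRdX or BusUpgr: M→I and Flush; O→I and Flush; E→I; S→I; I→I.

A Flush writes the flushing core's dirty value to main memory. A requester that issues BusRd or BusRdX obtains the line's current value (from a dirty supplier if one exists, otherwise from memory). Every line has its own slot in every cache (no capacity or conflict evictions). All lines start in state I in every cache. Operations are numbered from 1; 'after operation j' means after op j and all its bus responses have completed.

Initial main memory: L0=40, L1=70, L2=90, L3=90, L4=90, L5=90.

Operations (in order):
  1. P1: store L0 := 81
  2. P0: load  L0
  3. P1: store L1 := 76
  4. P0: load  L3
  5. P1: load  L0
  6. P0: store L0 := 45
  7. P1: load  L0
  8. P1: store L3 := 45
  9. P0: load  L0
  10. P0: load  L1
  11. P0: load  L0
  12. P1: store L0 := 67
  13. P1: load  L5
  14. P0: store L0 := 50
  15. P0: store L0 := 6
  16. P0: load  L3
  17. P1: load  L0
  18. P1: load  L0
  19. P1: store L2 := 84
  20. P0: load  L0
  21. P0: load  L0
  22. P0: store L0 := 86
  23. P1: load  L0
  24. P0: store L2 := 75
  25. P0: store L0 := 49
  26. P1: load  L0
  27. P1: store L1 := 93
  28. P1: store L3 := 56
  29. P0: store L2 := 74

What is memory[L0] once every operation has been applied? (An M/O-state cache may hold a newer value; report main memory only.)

memory[L0] = 67

[1] P1: store L0 := 81 | P0:I, P1:M(81) | bus: BusRdX
[2] P0: load  L0 | P0:S(81), P1:O(81) | bus: BusRd
[3] P1: store L1 := 76 | P0:I, P1:M(76) | bus: BusRdX
[4] P0: load  L3 | P0:E(90), P1:I | bus: BusRd
[5] P1: load  L0 | P0:S(81), P1:O(81) | bus: none
[6] P0: store L0 := 45 | P0:M(45), P1:I | bus: BusUpgr,Flush
[7] P1: load  L0 | P0:O(45), P1:S(45) | bus: BusRd
[8] P1: store L3 := 45 | P0:I, P1:M(45) | bus: BusRdX
[9] P0: load  L0 | P0:O(45), P1:S(45) | bus: none
[10] P0: load  L1 | P0:S(76), P1:O(76) | bus: BusRd
[11] P0: load  L0 | P0:O(45), P1:S(45) | bus: none
[12] P1: store L0 := 67 | P0:I, P1:M(67) | bus: BusUpgr,Flush
[13] P1: load  L5 | P0:I, P1:E(90) | bus: BusRd
[14] P0: store L0 := 50 | P0:M(50), P1:I | bus: BusRdX,Flush
[15] P0: store L0 := 6 | P0:M(6), P1:I | bus: none
[16] P0: load  L3 | P0:S(45), P1:O(45) | bus: BusRd
[17] P1: load  L0 | P0:O(6), P1:S(6) | bus: BusRd
[18] P1: load  L0 | P0:O(6), P1:S(6) | bus: none
[19] P1: store L2 := 84 | P0:I, P1:M(84) | bus: BusRdX
[20] P0: load  L0 | P0:O(6), P1:S(6) | bus: none
[21] P0: load  L0 | P0:O(6), P1:S(6) | bus: none
[22] P0: store L0 := 86 | P0:M(86), P1:I | bus: BusUpgr
[23] P1: load  L0 | P0:O(86), P1:S(86) | bus: BusRd
[24] P0: store L2 := 75 | P0:M(75), P1:I | bus: BusRdX,Flush
[25] P0: store L0 := 49 | P0:M(49), P1:I | bus: BusUpgr
[26] P1: load  L0 | P0:O(49), P1:S(49) | bus: BusRd
[27] P1: store L1 := 93 | P0:I, P1:M(93) | bus: BusUpgr
[28] P1: store L3 := 56 | P0:I, P1:M(56) | bus: BusUpgr
[29] P0: store L2 := 74 | P0:M(74), P1:I | bus: none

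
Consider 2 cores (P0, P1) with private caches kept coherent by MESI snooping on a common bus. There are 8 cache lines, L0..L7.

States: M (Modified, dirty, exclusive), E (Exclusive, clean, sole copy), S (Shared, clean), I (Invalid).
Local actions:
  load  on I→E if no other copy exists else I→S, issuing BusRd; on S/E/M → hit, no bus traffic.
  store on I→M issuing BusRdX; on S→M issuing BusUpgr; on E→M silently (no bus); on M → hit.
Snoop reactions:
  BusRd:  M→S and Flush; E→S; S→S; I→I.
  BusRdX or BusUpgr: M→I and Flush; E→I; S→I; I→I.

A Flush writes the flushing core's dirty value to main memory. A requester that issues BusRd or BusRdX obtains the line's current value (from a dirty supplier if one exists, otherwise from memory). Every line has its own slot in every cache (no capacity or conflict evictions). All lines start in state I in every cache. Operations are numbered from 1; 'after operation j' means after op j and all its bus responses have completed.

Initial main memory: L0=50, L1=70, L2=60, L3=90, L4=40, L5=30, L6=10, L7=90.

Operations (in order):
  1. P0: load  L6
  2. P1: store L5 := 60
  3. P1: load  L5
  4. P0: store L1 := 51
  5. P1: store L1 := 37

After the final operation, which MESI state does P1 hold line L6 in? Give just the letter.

state = I

step 1: P0: load  L6  ⟶  EI  (L6)  txn=BusRd  M[L6]=10
step 2: P1: store L5 := 60  ⟶  IM  (L5)  txn=BusRdX  M[L5]=30
step 3: P1: load  L5  ⟶  IM  (L5)  txn=∅  M[L5]=30
step 4: P0: store L1 := 51  ⟶  MI  (L1)  txn=BusRdX  M[L1]=70
step 5: P1: store L1 := 37  ⟶  IM  (L1)  txn=BusRdX+Flush  M[L1]=51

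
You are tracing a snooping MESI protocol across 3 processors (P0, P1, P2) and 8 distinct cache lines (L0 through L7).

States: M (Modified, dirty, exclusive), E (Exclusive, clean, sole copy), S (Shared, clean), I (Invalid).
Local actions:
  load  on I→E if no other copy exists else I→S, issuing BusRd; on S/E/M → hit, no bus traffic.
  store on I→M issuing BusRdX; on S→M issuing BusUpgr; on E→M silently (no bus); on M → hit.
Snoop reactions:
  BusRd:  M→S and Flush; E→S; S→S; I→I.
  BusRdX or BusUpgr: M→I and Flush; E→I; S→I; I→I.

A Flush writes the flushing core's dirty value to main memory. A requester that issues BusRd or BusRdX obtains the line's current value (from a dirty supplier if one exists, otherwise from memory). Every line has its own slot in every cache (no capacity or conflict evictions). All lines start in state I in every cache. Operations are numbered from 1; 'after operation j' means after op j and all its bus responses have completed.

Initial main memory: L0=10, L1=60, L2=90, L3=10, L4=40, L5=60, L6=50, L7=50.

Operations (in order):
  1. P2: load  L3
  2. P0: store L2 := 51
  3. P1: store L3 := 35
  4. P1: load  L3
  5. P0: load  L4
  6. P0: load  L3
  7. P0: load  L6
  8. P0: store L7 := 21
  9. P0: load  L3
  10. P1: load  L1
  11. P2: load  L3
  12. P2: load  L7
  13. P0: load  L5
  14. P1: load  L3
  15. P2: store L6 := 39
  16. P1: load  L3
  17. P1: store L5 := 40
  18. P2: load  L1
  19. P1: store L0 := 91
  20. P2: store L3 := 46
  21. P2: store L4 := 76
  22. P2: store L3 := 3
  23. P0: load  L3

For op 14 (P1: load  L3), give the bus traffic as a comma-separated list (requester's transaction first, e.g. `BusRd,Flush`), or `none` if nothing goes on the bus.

1. P2: load  L3  bus=[BusRd]  L3: P0=I P1=I P2=E  mem[L3]=10
2. P0: store L2 := 51  bus=[BusRdX]  L2: P0=M P1=I P2=I  mem[L2]=90
3. P1: store L3 := 35  bus=[BusRdX]  L3: P0=I P1=M P2=I  mem[L3]=10
4. P1: load  L3  bus=[-]  L3: P0=I P1=M P2=I  mem[L3]=10
5. P0: load  L4  bus=[BusRd]  L4: P0=E P1=I P2=I  mem[L4]=40
6. P0: load  L3  bus=[BusRd,Flush]  L3: P0=S P1=S P2=I  mem[L3]=35
7. P0: load  L6  bus=[BusRd]  L6: P0=E P1=I P2=I  mem[L6]=50
8. P0: store L7 := 21  bus=[BusRdX]  L7: P0=M P1=I P2=I  mem[L7]=50
9. P0: load  L3  bus=[-]  L3: P0=S P1=S P2=I  mem[L3]=35
10. P1: load  L1  bus=[BusRd]  L1: P0=I P1=E P2=I  mem[L1]=60
11. P2: load  L3  bus=[BusRd]  L3: P0=S P1=S P2=S  mem[L3]=35
12. P2: load  L7  bus=[BusRd,Flush]  L7: P0=S P1=I P2=S  mem[L7]=21
13. P0: load  L5  bus=[BusRd]  L5: P0=E P1=I P2=I  mem[L5]=60
14. P1: load  L3  bus=[-]  L3: P0=S P1=S P2=S  mem[L3]=35
15. P2: store L6 := 39  bus=[BusRdX]  L6: P0=I P1=I P2=M  mem[L6]=50
16. P1: load  L3  bus=[-]  L3: P0=S P1=S P2=S  mem[L3]=35
17. P1: store L5 := 40  bus=[BusRdX]  L5: P0=I P1=M P2=I  mem[L5]=60
18. P2: load  L1  bus=[BusRd]  L1: P0=I P1=S P2=S  mem[L1]=60
19. P1: store L0 := 91  bus=[BusRdX]  L0: P0=I P1=M P2=I  mem[L0]=10
20. P2: store L3 := 46  bus=[BusUpgr]  L3: P0=I P1=I P2=M  mem[L3]=35
21. P2: store L4 := 76  bus=[BusRdX]  L4: P0=I P1=I P2=M  mem[L4]=40
22. P2: store L3 := 3  bus=[-]  L3: P0=I P1=I P2=M  mem[L3]=35
23. P0: load  L3  bus=[BusRd,Flush]  L3: P0=S P1=I P2=S  mem[L3]=3

bus = none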